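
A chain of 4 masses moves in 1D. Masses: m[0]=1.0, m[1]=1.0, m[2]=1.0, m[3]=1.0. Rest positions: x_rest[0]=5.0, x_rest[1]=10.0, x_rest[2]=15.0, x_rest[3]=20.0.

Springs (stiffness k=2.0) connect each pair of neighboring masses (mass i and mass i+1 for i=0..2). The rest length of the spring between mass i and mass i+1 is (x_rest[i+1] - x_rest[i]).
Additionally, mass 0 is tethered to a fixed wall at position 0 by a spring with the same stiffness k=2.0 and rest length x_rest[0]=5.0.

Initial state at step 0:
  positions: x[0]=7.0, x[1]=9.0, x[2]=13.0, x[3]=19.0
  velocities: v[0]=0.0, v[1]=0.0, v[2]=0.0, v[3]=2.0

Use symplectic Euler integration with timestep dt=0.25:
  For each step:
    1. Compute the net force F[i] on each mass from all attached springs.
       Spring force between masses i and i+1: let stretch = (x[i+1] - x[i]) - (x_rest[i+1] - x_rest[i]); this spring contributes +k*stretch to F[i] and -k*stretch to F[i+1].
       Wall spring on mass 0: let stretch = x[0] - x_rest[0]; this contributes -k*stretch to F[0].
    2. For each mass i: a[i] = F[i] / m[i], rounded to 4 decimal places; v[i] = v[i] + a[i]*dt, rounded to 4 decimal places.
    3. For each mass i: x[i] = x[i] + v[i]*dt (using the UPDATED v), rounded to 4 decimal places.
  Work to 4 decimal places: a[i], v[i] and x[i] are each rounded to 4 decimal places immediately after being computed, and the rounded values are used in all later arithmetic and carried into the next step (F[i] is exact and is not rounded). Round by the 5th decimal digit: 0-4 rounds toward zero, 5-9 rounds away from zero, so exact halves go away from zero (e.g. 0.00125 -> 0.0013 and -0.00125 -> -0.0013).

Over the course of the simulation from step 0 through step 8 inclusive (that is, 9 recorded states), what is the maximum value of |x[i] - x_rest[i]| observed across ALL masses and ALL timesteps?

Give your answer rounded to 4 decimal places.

Step 0: x=[7.0000 9.0000 13.0000 19.0000] v=[0.0000 0.0000 0.0000 2.0000]
Step 1: x=[6.3750 9.2500 13.2500 19.3750] v=[-2.5000 1.0000 1.0000 1.5000]
Step 2: x=[5.3125 9.6406 13.7656 19.6094] v=[-4.2500 1.5625 2.0625 0.9375]
Step 3: x=[4.1270 10.0059 14.4961 19.7383] v=[-4.7422 1.4610 2.9219 0.5156]
Step 4: x=[3.1604 10.1976 15.3206 19.8369] v=[-3.8663 0.7667 3.2979 0.3945]
Step 5: x=[2.6784 10.1500 16.0693 19.9960] v=[-1.9279 -0.1904 2.9946 0.6364]
Step 6: x=[2.7956 9.9084 16.5689 20.2893] v=[0.4687 -0.9666 1.9983 1.1731]
Step 7: x=[3.4524 9.6102 16.7010 20.7425] v=[2.6273 -1.1928 0.5283 1.8129]
Step 8: x=[4.4474 9.4286 16.4519 21.3156] v=[3.9800 -0.7263 -0.9964 2.2922]
Max displacement = 2.3216

Answer: 2.3216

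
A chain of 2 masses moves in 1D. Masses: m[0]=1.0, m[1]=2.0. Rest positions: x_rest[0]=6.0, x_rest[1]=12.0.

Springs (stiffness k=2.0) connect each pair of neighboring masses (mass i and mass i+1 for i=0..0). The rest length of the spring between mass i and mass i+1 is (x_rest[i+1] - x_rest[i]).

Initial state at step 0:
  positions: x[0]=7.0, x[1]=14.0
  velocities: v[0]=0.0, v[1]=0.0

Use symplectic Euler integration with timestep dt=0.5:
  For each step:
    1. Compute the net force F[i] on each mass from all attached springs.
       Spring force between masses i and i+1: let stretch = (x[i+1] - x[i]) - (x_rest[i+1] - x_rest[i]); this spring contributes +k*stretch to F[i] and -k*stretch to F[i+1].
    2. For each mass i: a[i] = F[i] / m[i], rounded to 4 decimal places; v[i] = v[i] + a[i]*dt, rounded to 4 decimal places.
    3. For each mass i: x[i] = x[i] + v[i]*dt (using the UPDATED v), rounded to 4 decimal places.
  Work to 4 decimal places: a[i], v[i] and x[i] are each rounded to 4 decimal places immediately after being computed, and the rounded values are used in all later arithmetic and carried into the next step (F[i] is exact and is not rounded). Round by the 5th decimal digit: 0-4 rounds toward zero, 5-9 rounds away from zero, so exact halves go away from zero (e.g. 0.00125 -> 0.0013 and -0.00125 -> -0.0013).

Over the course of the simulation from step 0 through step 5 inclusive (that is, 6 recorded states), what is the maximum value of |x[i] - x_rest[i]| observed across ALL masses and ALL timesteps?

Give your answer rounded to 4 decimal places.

Step 0: x=[7.0000 14.0000] v=[0.0000 0.0000]
Step 1: x=[7.5000 13.7500] v=[1.0000 -0.5000]
Step 2: x=[8.1250 13.4375] v=[1.2500 -0.6250]
Step 3: x=[8.4063 13.2969] v=[0.5625 -0.2813]
Step 4: x=[8.1329 13.4336] v=[-0.5469 0.2734]
Step 5: x=[7.5098 13.7452] v=[-1.2462 0.6231]
Max displacement = 2.4063

Answer: 2.4063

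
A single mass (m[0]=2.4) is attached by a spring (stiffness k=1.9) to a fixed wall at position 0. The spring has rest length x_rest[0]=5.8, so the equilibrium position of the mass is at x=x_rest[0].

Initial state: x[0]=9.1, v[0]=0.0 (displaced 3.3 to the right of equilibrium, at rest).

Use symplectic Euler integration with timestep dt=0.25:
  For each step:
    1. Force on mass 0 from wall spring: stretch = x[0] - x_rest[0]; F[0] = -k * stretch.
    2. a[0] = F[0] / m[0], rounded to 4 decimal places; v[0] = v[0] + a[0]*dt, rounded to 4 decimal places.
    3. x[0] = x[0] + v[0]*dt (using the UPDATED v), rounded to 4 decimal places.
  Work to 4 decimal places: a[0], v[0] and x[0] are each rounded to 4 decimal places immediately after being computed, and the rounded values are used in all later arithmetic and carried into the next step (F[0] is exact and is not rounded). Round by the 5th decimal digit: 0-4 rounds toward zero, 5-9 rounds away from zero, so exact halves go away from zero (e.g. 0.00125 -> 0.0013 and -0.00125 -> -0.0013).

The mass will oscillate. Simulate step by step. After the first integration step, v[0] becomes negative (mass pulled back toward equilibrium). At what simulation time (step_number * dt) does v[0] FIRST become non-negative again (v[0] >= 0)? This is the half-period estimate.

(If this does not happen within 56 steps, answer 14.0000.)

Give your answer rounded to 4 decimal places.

Step 0: x=[9.1000] v=[0.0000]
Step 1: x=[8.9367] v=[-0.6531]
Step 2: x=[8.6182] v=[-1.2739]
Step 3: x=[8.1603] v=[-1.8317]
Step 4: x=[7.5856] v=[-2.2989]
Step 5: x=[6.9225] v=[-2.6523]
Step 6: x=[6.2039] v=[-2.8745]
Step 7: x=[5.4653] v=[-2.9545]
Step 8: x=[4.7432] v=[-2.8883]
Step 9: x=[4.0734] v=[-2.6792]
Step 10: x=[3.4890] v=[-2.3375]
Step 11: x=[3.0190] v=[-1.8801]
Step 12: x=[2.6866] v=[-1.3297]
Step 13: x=[2.5082] v=[-0.7135]
Step 14: x=[2.4927] v=[-0.0620]
Step 15: x=[2.6409] v=[0.5926]
First v>=0 after going negative at step 15, time=3.7500

Answer: 3.7500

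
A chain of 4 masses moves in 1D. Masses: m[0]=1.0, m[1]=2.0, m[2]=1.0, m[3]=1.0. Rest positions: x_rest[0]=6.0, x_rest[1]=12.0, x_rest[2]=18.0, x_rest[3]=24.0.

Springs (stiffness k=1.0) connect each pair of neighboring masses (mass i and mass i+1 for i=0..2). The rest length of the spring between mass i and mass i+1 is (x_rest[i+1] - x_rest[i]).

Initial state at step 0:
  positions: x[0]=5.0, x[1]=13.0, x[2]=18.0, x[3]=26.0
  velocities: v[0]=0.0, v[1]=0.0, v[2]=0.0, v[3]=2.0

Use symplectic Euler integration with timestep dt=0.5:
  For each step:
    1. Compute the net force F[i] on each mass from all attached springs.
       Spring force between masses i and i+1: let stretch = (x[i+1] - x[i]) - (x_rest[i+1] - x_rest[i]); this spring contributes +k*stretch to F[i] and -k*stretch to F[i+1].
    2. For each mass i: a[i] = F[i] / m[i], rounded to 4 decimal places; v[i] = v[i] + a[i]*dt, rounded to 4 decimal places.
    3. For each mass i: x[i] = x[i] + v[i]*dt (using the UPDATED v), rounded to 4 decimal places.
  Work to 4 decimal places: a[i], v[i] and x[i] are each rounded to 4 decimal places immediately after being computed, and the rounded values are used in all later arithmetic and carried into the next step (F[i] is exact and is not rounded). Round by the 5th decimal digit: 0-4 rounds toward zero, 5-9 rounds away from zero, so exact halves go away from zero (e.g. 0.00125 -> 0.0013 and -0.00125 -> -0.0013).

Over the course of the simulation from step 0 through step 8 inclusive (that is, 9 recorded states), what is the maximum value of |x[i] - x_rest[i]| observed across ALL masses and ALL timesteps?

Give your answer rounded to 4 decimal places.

Answer: 3.2372

Derivation:
Step 0: x=[5.0000 13.0000 18.0000 26.0000] v=[0.0000 0.0000 0.0000 2.0000]
Step 1: x=[5.5000 12.6250 18.7500 26.5000] v=[1.0000 -0.7500 1.5000 1.0000]
Step 2: x=[6.2813 12.1250 19.9063 26.5625] v=[1.5625 -1.0000 2.3125 0.1250]
Step 3: x=[7.0235 11.8672 20.7813 26.4610] v=[1.4844 -0.5156 1.7500 -0.2031]
Step 4: x=[7.4767 12.1182 20.8477 26.4395] v=[0.9063 0.5020 0.1328 -0.0430]
Step 5: x=[7.5903 12.8802 20.1297 26.5201] v=[0.2271 1.5240 -1.4361 0.1611]
Step 6: x=[7.5263 13.8872 19.1969 26.5031] v=[-0.1280 2.0139 -1.8657 -0.0341]
Step 7: x=[7.5526 14.7628 18.7632 26.1595] v=[0.0525 1.7511 -0.8675 -0.6872]
Step 8: x=[7.8814 15.2372 19.1785 25.4668] v=[0.6576 0.9487 0.8305 -1.3854]
Max displacement = 3.2372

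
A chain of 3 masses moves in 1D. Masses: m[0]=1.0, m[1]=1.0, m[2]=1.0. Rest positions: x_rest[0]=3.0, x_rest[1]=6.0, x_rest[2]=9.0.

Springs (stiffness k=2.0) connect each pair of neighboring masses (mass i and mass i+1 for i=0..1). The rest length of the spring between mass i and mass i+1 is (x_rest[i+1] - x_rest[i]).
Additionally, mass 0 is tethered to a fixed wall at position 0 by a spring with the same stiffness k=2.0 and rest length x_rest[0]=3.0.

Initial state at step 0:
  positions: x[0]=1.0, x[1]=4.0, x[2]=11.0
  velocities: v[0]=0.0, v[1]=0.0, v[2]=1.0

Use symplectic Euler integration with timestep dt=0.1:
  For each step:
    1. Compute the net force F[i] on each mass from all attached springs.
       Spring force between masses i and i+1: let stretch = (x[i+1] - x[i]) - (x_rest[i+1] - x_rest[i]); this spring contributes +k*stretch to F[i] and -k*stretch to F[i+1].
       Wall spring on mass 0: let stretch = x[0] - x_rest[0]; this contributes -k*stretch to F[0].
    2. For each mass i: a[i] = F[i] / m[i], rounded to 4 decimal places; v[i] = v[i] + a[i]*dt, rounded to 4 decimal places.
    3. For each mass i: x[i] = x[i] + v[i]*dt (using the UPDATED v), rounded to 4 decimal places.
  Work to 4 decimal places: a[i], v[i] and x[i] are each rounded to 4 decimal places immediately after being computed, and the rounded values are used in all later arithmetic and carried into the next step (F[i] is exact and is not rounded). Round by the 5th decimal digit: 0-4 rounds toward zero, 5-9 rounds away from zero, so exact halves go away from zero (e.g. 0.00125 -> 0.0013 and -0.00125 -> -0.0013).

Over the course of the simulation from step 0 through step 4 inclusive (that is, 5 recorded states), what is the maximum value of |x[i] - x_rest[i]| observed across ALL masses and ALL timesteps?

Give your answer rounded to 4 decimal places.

Step 0: x=[1.0000 4.0000 11.0000] v=[0.0000 0.0000 1.0000]
Step 1: x=[1.0400 4.0800 11.0200] v=[0.4000 0.8000 0.2000]
Step 2: x=[1.1200 4.2380 10.9612] v=[0.8000 1.5800 -0.5880]
Step 3: x=[1.2400 4.4681 10.8279] v=[1.1996 2.3010 -1.3326]
Step 4: x=[1.3997 4.7608 10.6274] v=[1.5972 2.9273 -2.0046]
Max displacement = 2.0200

Answer: 2.0200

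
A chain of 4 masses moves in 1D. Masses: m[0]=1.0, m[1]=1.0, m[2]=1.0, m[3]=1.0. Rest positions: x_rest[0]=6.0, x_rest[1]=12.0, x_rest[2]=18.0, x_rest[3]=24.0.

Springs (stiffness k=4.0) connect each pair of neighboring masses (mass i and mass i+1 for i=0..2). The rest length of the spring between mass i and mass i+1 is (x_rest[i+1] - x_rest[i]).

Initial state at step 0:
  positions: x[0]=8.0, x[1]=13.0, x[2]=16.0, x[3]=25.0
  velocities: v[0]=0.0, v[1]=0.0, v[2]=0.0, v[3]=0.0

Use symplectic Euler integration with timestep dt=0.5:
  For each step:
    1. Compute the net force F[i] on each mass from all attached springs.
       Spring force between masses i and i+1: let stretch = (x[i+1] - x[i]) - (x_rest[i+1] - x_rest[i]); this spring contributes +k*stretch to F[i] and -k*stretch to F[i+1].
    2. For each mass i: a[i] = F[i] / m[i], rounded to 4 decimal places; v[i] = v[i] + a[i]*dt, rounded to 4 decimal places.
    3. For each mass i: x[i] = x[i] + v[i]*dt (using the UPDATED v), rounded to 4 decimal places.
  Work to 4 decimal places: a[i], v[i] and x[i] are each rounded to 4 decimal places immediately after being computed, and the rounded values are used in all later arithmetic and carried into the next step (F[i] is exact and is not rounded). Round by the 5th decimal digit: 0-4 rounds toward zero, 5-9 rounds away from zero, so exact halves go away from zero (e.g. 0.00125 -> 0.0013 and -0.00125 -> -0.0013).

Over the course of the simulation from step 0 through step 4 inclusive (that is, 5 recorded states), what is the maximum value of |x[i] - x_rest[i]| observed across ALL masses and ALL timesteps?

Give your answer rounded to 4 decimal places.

Answer: 4.0000

Derivation:
Step 0: x=[8.0000 13.0000 16.0000 25.0000] v=[0.0000 0.0000 0.0000 0.0000]
Step 1: x=[7.0000 11.0000 22.0000 22.0000] v=[-2.0000 -4.0000 12.0000 -6.0000]
Step 2: x=[4.0000 16.0000 17.0000 25.0000] v=[-6.0000 10.0000 -10.0000 6.0000]
Step 3: x=[7.0000 10.0000 19.0000 26.0000] v=[6.0000 -12.0000 4.0000 2.0000]
Step 4: x=[7.0000 10.0000 19.0000 26.0000] v=[0.0000 0.0000 0.0000 0.0000]
Max displacement = 4.0000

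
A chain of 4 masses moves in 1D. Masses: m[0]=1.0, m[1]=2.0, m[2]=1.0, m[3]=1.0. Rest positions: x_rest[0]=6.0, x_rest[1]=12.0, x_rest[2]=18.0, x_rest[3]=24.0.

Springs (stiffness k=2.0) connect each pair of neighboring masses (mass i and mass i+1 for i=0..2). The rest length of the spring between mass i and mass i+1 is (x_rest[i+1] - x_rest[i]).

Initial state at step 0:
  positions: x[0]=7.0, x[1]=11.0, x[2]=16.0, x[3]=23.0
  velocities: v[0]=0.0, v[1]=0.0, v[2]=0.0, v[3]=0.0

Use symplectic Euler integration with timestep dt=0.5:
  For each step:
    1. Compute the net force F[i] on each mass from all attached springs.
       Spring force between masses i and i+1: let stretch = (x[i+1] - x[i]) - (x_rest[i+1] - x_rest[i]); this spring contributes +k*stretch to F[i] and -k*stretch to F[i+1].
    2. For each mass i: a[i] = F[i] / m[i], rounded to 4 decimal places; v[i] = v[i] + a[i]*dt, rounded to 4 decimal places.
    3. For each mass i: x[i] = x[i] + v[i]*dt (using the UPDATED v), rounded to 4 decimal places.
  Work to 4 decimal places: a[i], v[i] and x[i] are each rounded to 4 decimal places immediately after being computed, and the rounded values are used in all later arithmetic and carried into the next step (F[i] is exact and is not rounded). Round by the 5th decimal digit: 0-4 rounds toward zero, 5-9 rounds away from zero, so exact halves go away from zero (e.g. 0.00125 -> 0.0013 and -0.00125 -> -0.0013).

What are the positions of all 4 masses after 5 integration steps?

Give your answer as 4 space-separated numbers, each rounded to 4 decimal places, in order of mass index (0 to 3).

Answer: 4.8516 10.7031 17.1172 24.6250

Derivation:
Step 0: x=[7.0000 11.0000 16.0000 23.0000] v=[0.0000 0.0000 0.0000 0.0000]
Step 1: x=[6.0000 11.2500 17.0000 22.5000] v=[-2.0000 0.5000 2.0000 -1.0000]
Step 2: x=[4.6250 11.6250 17.8750 22.2500] v=[-2.7500 0.7500 1.7500 -0.5000]
Step 3: x=[3.7500 11.8125 17.8125 22.8125] v=[-1.7500 0.3750 -0.1250 1.1250]
Step 4: x=[3.9063 11.4844 17.2500 23.8750] v=[0.3125 -0.6563 -1.1250 2.1250]
Step 5: x=[4.8516 10.7031 17.1172 24.6250] v=[1.8906 -1.5626 -0.2656 1.5000]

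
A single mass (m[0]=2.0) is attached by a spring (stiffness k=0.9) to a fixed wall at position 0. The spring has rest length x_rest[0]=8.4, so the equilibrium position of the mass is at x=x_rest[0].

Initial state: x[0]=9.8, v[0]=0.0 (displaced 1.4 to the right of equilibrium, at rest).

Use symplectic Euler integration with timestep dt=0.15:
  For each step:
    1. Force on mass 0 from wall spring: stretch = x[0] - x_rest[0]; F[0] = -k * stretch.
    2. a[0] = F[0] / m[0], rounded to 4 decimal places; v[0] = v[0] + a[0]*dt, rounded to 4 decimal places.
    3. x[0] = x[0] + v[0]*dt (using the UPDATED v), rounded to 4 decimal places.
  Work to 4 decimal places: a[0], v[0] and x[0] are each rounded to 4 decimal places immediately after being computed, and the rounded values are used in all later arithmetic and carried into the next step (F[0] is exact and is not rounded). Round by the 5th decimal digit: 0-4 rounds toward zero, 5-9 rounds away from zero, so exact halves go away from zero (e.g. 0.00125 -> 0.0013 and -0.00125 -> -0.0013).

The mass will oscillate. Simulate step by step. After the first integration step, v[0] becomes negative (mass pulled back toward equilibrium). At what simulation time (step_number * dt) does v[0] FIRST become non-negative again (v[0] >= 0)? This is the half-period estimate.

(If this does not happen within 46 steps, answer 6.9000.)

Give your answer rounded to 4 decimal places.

Step 0: x=[9.8000] v=[0.0000]
Step 1: x=[9.7858] v=[-0.0945]
Step 2: x=[9.7576] v=[-0.1880]
Step 3: x=[9.7157] v=[-0.2796]
Step 4: x=[9.6604] v=[-0.3684]
Step 5: x=[9.5924] v=[-0.4535]
Step 6: x=[9.5123] v=[-0.5340]
Step 7: x=[9.4209] v=[-0.6091]
Step 8: x=[9.3192] v=[-0.6780]
Step 9: x=[9.2082] v=[-0.7400]
Step 10: x=[9.0890] v=[-0.7946]
Step 11: x=[8.9628] v=[-0.8411]
Step 12: x=[8.8309] v=[-0.8791]
Step 13: x=[8.6947] v=[-0.9082]
Step 14: x=[8.5555] v=[-0.9281]
Step 15: x=[8.4147] v=[-0.9386]
Step 16: x=[8.2738] v=[-0.9396]
Step 17: x=[8.1341] v=[-0.9311]
Step 18: x=[7.9971] v=[-0.9131]
Step 19: x=[7.8642] v=[-0.8859]
Step 20: x=[7.7367] v=[-0.8497]
Step 21: x=[7.6160] v=[-0.8049]
Step 22: x=[7.5032] v=[-0.7520]
Step 23: x=[7.3995] v=[-0.6915]
Step 24: x=[7.3059] v=[-0.6240]
Step 25: x=[7.2234] v=[-0.5502]
Step 26: x=[7.1528] v=[-0.4708]
Step 27: x=[7.0948] v=[-0.3866]
Step 28: x=[7.0500] v=[-0.2985]
Step 29: x=[7.0189] v=[-0.2074]
Step 30: x=[7.0018] v=[-0.1142]
Step 31: x=[6.9988] v=[-0.0198]
Step 32: x=[7.0100] v=[0.0748]
First v>=0 after going negative at step 32, time=4.8000

Answer: 4.8000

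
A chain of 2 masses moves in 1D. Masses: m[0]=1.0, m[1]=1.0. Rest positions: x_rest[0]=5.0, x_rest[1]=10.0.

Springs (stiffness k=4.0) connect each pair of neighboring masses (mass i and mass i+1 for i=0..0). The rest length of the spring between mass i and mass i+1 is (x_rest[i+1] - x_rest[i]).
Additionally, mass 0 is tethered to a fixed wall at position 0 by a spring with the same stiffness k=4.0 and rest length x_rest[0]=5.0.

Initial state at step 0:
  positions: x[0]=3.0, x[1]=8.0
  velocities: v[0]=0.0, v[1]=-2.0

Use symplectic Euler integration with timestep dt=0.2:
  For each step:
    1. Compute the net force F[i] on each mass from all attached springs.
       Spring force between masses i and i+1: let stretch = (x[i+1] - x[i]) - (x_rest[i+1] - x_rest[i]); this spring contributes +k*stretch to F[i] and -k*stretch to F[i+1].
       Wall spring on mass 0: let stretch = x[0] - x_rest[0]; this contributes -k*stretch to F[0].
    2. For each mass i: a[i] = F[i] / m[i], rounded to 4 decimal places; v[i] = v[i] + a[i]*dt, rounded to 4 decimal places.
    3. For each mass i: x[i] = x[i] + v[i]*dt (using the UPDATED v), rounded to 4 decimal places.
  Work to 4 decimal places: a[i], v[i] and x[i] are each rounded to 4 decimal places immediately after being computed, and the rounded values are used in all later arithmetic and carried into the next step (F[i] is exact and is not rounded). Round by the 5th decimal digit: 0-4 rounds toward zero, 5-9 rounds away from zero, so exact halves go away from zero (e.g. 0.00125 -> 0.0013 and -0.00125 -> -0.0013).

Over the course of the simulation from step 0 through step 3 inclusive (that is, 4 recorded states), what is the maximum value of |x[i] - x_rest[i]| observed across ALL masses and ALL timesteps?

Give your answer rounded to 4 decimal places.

Step 0: x=[3.0000 8.0000] v=[0.0000 -2.0000]
Step 1: x=[3.3200 7.6000] v=[1.6000 -2.0000]
Step 2: x=[3.7936 7.3152] v=[2.3680 -1.4240]
Step 3: x=[4.2237 7.2669] v=[2.1504 -0.2413]
Max displacement = 2.7331

Answer: 2.7331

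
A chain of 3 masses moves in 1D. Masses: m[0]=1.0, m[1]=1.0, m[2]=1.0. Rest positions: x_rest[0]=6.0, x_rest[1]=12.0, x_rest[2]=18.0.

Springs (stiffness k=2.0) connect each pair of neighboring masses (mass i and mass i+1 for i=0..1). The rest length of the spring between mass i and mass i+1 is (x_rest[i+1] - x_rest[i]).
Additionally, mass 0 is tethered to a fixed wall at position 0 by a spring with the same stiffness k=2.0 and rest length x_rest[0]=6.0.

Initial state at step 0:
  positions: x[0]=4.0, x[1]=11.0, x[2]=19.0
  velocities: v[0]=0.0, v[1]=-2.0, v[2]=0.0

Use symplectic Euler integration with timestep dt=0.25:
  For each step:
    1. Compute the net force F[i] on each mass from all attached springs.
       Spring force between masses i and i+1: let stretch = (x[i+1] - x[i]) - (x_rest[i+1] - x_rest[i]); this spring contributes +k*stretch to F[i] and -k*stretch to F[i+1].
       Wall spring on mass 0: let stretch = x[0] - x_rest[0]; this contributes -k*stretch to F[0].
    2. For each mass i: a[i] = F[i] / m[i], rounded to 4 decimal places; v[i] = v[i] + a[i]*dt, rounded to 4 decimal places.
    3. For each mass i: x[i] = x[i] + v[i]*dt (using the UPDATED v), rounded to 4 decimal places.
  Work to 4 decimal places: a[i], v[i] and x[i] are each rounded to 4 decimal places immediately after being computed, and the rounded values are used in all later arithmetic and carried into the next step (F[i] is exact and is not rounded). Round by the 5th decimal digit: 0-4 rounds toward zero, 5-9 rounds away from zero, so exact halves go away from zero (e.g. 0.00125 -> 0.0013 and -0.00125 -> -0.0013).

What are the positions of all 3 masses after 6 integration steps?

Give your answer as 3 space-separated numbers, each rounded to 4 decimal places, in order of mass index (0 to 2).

Step 0: x=[4.0000 11.0000 19.0000] v=[0.0000 -2.0000 0.0000]
Step 1: x=[4.3750 10.6250 18.7500] v=[1.5000 -1.5000 -1.0000]
Step 2: x=[4.9844 10.4844 18.2344] v=[2.4375 -0.5625 -2.0625]
Step 3: x=[5.6582 10.6250 17.5000] v=[2.6953 0.5625 -2.9375]
Step 4: x=[6.2456 11.0042 16.6563] v=[2.3496 1.5166 -3.3750]
Step 5: x=[6.6471 11.4951 15.8560] v=[1.6061 1.9634 -3.2011]
Step 6: x=[6.8238 11.9251 15.2606] v=[0.7066 1.7199 -2.3816]

Answer: 6.8238 11.9251 15.2606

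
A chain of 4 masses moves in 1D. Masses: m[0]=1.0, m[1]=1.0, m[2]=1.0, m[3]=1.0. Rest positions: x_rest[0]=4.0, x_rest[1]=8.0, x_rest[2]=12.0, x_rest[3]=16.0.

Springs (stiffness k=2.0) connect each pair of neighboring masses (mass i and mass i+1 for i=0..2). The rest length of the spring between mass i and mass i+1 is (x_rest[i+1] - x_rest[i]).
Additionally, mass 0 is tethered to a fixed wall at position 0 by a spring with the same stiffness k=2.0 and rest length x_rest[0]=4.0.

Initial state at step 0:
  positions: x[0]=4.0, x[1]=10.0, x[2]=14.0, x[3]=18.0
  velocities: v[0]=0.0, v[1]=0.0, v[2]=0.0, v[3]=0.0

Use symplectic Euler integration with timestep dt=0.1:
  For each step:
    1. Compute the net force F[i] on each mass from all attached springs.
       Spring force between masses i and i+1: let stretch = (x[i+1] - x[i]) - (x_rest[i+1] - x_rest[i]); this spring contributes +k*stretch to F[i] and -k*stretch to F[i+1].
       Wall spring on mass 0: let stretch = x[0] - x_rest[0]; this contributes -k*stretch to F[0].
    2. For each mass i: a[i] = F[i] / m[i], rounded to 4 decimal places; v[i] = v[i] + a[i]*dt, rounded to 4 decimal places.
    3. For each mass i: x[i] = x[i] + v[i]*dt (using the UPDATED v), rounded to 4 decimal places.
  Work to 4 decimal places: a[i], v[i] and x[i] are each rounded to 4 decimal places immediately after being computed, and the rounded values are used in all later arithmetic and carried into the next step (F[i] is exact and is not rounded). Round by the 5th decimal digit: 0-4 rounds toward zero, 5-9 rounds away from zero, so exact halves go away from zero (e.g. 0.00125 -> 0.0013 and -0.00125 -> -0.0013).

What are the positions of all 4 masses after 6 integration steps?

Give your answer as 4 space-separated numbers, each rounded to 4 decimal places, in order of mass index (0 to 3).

Step 0: x=[4.0000 10.0000 14.0000 18.0000] v=[0.0000 0.0000 0.0000 0.0000]
Step 1: x=[4.0400 9.9600 14.0000 18.0000] v=[0.4000 -0.4000 0.0000 0.0000]
Step 2: x=[4.1176 9.8824 13.9992 18.0000] v=[0.7760 -0.7760 -0.0080 0.0000]
Step 3: x=[4.2281 9.7718 13.9961 18.0000] v=[1.1054 -1.1056 -0.0312 -0.0002]
Step 4: x=[4.3650 9.6349 13.9886 17.9999] v=[1.3685 -1.3695 -0.0753 -0.0010]
Step 5: x=[4.5200 9.4796 13.9742 17.9996] v=[1.5495 -1.5527 -0.1438 -0.0033]
Step 6: x=[4.6837 9.3150 13.9504 17.9988] v=[1.6374 -1.6457 -0.2376 -0.0084]

Answer: 4.6837 9.3150 13.9504 17.9988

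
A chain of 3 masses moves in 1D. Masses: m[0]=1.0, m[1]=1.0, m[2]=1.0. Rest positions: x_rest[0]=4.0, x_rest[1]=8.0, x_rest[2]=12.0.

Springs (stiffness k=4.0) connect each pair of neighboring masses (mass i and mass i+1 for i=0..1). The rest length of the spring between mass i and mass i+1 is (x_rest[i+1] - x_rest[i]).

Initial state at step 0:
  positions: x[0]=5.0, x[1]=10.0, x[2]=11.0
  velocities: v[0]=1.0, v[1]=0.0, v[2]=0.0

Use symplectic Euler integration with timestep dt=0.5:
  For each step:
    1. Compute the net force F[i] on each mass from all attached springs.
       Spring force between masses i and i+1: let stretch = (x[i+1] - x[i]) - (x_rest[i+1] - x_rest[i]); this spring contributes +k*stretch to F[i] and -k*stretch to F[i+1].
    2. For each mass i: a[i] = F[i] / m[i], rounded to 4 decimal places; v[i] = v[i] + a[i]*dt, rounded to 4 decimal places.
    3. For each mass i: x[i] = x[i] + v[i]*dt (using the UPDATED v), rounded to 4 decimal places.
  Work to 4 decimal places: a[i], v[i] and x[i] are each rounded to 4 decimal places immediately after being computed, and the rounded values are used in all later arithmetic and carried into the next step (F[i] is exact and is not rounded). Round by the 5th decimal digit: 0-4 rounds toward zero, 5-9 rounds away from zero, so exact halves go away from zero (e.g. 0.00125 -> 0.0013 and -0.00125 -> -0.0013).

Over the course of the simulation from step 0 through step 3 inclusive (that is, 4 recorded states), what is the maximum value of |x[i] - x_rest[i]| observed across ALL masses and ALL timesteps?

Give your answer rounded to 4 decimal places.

Step 0: x=[5.0000 10.0000 11.0000] v=[1.0000 0.0000 0.0000]
Step 1: x=[6.5000 6.0000 14.0000] v=[3.0000 -8.0000 6.0000]
Step 2: x=[3.5000 10.5000 13.0000] v=[-6.0000 9.0000 -2.0000]
Step 3: x=[3.5000 10.5000 13.5000] v=[0.0000 0.0000 1.0000]
Max displacement = 2.5000

Answer: 2.5000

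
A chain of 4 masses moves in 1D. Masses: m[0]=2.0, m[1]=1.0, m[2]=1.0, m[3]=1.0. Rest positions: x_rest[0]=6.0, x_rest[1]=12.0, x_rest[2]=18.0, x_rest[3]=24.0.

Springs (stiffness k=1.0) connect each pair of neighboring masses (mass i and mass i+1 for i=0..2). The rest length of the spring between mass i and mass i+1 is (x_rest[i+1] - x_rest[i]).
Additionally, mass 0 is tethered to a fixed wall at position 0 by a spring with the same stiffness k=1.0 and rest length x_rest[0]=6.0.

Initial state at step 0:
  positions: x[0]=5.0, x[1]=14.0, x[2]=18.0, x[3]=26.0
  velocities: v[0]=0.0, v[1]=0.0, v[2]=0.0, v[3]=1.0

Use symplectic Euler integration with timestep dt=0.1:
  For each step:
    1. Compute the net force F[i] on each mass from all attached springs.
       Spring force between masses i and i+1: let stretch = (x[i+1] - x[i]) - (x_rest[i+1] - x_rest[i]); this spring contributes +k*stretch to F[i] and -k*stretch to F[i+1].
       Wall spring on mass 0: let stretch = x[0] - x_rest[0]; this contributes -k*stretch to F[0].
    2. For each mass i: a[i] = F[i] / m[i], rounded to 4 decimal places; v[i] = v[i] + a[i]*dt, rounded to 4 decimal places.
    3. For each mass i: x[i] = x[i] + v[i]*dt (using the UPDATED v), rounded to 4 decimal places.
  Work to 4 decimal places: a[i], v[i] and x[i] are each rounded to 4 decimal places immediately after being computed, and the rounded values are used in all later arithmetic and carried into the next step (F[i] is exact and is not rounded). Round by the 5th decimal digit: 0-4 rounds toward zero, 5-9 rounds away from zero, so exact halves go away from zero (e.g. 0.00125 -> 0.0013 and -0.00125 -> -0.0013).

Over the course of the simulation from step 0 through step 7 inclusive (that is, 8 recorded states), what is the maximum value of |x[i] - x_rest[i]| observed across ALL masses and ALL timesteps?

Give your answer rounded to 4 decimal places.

Step 0: x=[5.0000 14.0000 18.0000 26.0000] v=[0.0000 0.0000 0.0000 1.0000]
Step 1: x=[5.0200 13.9500 18.0400 26.0800] v=[0.2000 -0.5000 0.4000 0.8000]
Step 2: x=[5.0596 13.8516 18.1195 26.1396] v=[0.3955 -0.9840 0.7950 0.5960]
Step 3: x=[5.1178 13.7080 18.2365 26.1790] v=[0.5821 -1.4364 1.1702 0.3940]
Step 4: x=[5.1934 13.5237 18.3877 26.1990] v=[0.7557 -1.8426 1.5116 0.1998]
Step 5: x=[5.2847 13.3048 18.5683 26.2009] v=[0.9126 -2.1892 1.8063 0.0187]
Step 6: x=[5.3896 13.0583 18.7726 26.1864] v=[1.0494 -2.4649 2.0432 -0.1446]
Step 7: x=[5.5059 12.7923 18.9939 26.1578] v=[1.1634 -2.6603 2.2132 -0.2860]
Max displacement = 2.2009

Answer: 2.2009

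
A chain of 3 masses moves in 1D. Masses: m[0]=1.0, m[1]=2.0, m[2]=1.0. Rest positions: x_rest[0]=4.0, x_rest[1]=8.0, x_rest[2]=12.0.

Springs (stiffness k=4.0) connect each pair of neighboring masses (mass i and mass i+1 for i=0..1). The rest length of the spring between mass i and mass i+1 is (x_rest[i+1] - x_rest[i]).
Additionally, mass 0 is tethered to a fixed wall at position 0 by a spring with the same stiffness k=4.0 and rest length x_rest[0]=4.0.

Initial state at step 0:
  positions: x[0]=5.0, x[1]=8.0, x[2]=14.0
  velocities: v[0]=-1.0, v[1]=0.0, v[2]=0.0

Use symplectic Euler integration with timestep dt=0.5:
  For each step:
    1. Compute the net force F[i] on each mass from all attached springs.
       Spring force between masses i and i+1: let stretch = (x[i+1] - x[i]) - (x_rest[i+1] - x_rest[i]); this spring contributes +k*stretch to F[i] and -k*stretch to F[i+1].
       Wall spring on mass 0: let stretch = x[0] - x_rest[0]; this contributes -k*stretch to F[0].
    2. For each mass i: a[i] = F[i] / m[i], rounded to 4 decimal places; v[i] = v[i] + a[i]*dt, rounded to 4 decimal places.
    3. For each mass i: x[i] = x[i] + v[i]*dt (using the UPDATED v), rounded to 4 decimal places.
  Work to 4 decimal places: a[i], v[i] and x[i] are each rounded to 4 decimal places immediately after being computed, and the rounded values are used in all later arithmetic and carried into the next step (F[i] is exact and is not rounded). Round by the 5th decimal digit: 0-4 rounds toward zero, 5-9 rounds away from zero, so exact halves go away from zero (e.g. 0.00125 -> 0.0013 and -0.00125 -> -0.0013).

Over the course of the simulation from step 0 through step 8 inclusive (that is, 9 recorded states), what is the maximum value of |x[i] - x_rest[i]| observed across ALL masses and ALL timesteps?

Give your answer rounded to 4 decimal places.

Step 0: x=[5.0000 8.0000 14.0000] v=[-1.0000 0.0000 0.0000]
Step 1: x=[2.5000 9.5000 12.0000] v=[-5.0000 3.0000 -4.0000]
Step 2: x=[4.5000 8.7500 11.5000] v=[4.0000 -1.5000 -1.0000]
Step 3: x=[6.2500 7.2500 12.2500] v=[3.5000 -3.0000 1.5000]
Step 4: x=[2.7500 7.7500 12.0000] v=[-7.0000 1.0000 -0.5000]
Step 5: x=[1.5000 7.8750 11.5000] v=[-2.5000 0.2500 -1.0000]
Step 6: x=[5.1250 6.6250 11.3750] v=[7.2500 -2.5000 -0.2500]
Step 7: x=[5.1250 7.0000 10.5000] v=[0.0000 0.7500 -1.7500]
Step 8: x=[1.8750 8.1875 10.1250] v=[-6.5000 2.3750 -0.7500]
Max displacement = 2.5000

Answer: 2.5000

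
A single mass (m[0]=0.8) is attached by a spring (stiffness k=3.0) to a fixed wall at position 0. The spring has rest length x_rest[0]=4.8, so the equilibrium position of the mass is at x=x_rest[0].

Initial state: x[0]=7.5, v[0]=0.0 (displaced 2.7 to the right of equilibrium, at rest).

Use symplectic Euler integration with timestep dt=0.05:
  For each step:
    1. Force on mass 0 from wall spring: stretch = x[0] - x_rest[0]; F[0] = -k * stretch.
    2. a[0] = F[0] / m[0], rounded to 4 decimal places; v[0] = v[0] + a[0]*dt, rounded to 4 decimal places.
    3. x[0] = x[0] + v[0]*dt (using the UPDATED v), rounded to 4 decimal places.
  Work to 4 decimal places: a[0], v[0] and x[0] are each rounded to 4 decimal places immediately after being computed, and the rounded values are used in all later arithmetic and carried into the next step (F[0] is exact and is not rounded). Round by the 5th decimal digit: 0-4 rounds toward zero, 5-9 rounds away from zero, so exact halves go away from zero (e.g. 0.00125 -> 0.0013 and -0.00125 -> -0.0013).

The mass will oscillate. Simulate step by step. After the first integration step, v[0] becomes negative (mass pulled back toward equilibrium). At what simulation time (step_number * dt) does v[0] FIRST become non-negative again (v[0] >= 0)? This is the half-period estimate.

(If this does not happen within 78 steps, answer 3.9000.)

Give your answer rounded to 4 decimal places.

Answer: 1.6500

Derivation:
Step 0: x=[7.5000] v=[0.0000]
Step 1: x=[7.4747] v=[-0.5063]
Step 2: x=[7.4243] v=[-1.0078]
Step 3: x=[7.3493] v=[-1.4999]
Step 4: x=[7.2504] v=[-1.9779]
Step 5: x=[7.1285] v=[-2.4374]
Step 6: x=[6.9848] v=[-2.8740]
Step 7: x=[6.8206] v=[-3.2837]
Step 8: x=[6.6375] v=[-3.6626]
Step 9: x=[6.4371] v=[-4.0071]
Step 10: x=[6.2214] v=[-4.3141]
Step 11: x=[5.9924] v=[-4.5806]
Step 12: x=[5.7522] v=[-4.8042]
Step 13: x=[5.5031] v=[-4.9827]
Step 14: x=[5.2474] v=[-5.1145]
Step 15: x=[4.9875] v=[-5.1984]
Step 16: x=[4.7258] v=[-5.2336]
Step 17: x=[4.4648] v=[-5.2197]
Step 18: x=[4.2070] v=[-5.1569]
Step 19: x=[3.9547] v=[-5.0457]
Step 20: x=[3.7103] v=[-4.8872]
Step 21: x=[3.4762] v=[-4.6829]
Step 22: x=[3.2545] v=[-4.4347]
Step 23: x=[3.0473] v=[-4.1449]
Step 24: x=[2.8565] v=[-3.8163]
Step 25: x=[2.6839] v=[-3.4519]
Step 26: x=[2.5311] v=[-3.0551]
Step 27: x=[2.3996] v=[-2.6297]
Step 28: x=[2.2906] v=[-2.1796]
Step 29: x=[2.2051] v=[-1.7091]
Step 30: x=[2.1440] v=[-1.2226]
Step 31: x=[2.1078] v=[-0.7246]
Step 32: x=[2.0968] v=[-0.2198]
Step 33: x=[2.1112] v=[0.2871]
First v>=0 after going negative at step 33, time=1.6500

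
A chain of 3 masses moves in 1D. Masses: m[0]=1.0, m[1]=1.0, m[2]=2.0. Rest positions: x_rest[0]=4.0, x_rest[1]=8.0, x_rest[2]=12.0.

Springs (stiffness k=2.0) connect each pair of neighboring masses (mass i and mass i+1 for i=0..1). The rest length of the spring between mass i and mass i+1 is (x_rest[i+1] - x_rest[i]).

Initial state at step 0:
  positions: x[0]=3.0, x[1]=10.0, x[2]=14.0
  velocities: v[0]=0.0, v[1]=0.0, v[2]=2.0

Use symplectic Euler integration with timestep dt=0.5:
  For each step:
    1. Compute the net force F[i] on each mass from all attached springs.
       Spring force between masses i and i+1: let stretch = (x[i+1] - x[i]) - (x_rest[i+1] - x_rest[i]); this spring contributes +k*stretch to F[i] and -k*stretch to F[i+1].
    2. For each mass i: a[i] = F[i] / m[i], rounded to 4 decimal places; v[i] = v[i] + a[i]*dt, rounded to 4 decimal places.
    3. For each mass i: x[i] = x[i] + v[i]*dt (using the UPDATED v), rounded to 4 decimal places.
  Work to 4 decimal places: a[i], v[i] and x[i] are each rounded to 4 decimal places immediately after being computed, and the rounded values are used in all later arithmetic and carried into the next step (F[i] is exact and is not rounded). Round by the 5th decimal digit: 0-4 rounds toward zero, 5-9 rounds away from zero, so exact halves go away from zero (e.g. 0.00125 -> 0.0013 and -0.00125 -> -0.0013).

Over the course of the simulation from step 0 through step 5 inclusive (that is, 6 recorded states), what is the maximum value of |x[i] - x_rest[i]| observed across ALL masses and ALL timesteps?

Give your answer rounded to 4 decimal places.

Answer: 5.3399

Derivation:
Step 0: x=[3.0000 10.0000 14.0000] v=[0.0000 0.0000 2.0000]
Step 1: x=[4.5000 8.5000 15.0000] v=[3.0000 -3.0000 2.0000]
Step 2: x=[6.0000 8.2500 15.3750] v=[3.0000 -0.5000 0.7500]
Step 3: x=[6.6250 10.4375 14.9688] v=[1.2500 4.3750 -0.8125]
Step 4: x=[7.1563 12.9844 14.4297] v=[1.0625 5.0938 -1.0782]
Step 5: x=[8.6016 13.3399 14.5293] v=[2.8906 0.7110 0.1992]
Max displacement = 5.3399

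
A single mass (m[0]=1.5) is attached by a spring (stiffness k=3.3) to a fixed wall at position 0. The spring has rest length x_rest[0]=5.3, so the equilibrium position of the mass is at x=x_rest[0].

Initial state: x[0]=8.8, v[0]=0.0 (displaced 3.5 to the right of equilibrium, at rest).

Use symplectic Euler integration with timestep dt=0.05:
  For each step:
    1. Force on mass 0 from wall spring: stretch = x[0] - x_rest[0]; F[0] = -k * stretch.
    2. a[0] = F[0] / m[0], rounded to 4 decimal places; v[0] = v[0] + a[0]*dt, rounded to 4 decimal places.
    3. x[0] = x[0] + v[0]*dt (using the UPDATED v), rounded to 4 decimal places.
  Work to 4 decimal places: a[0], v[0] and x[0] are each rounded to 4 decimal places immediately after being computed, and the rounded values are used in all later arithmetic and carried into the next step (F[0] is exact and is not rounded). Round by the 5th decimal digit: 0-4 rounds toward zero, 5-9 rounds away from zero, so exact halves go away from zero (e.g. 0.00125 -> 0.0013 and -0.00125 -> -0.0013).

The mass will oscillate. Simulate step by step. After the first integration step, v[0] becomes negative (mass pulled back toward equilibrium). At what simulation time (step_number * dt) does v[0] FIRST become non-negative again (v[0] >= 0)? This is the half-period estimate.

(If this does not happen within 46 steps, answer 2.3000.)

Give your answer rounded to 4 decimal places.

Answer: 2.1500

Derivation:
Step 0: x=[8.8000] v=[0.0000]
Step 1: x=[8.7808] v=[-0.3850]
Step 2: x=[8.7424] v=[-0.7679]
Step 3: x=[8.6851] v=[-1.1466]
Step 4: x=[8.6092] v=[-1.5190]
Step 5: x=[8.5151] v=[-1.8830]
Step 6: x=[8.4033] v=[-2.2367]
Step 7: x=[8.2744] v=[-2.5781]
Step 8: x=[8.1291] v=[-2.9053]
Step 9: x=[7.9683] v=[-3.2165]
Step 10: x=[7.7928] v=[-3.5100]
Step 11: x=[7.6036] v=[-3.7842]
Step 12: x=[7.4017] v=[-4.0376]
Step 13: x=[7.1883] v=[-4.2688]
Step 14: x=[6.9645] v=[-4.4765]
Step 15: x=[6.7315] v=[-4.6596]
Step 16: x=[6.4906] v=[-4.8171]
Step 17: x=[6.2432] v=[-4.9481]
Step 18: x=[5.9906] v=[-5.0519]
Step 19: x=[5.7342] v=[-5.1279]
Step 20: x=[5.4754] v=[-5.1757]
Step 21: x=[5.2157] v=[-5.1950]
Step 22: x=[4.9564] v=[-5.1857]
Step 23: x=[4.6990] v=[-5.1479]
Step 24: x=[4.4449] v=[-5.0818]
Step 25: x=[4.1955] v=[-4.9877]
Step 26: x=[3.9522] v=[-4.8662]
Step 27: x=[3.7163] v=[-4.7179]
Step 28: x=[3.4891] v=[-4.5437]
Step 29: x=[3.2719] v=[-4.3445]
Step 30: x=[3.0658] v=[-4.1214]
Step 31: x=[2.8720] v=[-3.8756]
Step 32: x=[2.6916] v=[-3.6085]
Step 33: x=[2.5255] v=[-3.3216]
Step 34: x=[2.3747] v=[-3.0164]
Step 35: x=[2.2400] v=[-2.6946]
Step 36: x=[2.1221] v=[-2.3580]
Step 37: x=[2.0217] v=[-2.0084]
Step 38: x=[1.9393] v=[-1.6478]
Step 39: x=[1.8754] v=[-1.2781]
Step 40: x=[1.8303] v=[-0.9014]
Step 41: x=[1.8043] v=[-0.5197]
Step 42: x=[1.7975] v=[-0.1352]
Step 43: x=[1.8100] v=[0.2501]
First v>=0 after going negative at step 43, time=2.1500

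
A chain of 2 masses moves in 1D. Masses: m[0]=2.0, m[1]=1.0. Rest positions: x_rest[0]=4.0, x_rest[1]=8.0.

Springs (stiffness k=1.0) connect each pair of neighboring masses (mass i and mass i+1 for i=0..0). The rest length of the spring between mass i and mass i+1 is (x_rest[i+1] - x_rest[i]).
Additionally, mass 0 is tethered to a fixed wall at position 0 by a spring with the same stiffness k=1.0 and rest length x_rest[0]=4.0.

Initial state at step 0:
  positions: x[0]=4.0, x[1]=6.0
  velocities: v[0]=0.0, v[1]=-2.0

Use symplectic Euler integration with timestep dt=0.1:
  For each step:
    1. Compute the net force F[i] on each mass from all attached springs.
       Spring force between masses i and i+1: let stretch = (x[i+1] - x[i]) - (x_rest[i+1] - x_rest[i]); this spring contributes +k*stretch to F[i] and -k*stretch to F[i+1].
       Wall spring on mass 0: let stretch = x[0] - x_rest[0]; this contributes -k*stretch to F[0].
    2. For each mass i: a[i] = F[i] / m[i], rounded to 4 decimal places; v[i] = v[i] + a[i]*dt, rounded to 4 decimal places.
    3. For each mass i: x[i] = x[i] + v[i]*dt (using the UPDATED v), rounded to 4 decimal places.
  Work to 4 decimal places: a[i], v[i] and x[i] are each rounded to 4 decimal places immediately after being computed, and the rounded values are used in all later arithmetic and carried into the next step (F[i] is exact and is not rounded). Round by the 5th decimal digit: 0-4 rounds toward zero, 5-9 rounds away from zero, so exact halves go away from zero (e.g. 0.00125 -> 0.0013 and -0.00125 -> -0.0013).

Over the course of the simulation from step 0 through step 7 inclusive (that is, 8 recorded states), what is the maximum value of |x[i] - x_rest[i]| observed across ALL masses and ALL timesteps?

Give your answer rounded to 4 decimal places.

Step 0: x=[4.0000 6.0000] v=[0.0000 -2.0000]
Step 1: x=[3.9900 5.8200] v=[-0.1000 -1.8000]
Step 2: x=[3.9692 5.6617] v=[-0.2080 -1.5830]
Step 3: x=[3.9370 5.5265] v=[-0.3218 -1.3523]
Step 4: x=[3.8931 5.4154] v=[-0.4392 -1.1113]
Step 5: x=[3.8373 5.3291] v=[-0.5577 -0.8635]
Step 6: x=[3.7698 5.2678] v=[-0.6750 -0.6127]
Step 7: x=[3.6909 5.2316] v=[-0.7886 -0.3625]
Max displacement = 2.7684

Answer: 2.7684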